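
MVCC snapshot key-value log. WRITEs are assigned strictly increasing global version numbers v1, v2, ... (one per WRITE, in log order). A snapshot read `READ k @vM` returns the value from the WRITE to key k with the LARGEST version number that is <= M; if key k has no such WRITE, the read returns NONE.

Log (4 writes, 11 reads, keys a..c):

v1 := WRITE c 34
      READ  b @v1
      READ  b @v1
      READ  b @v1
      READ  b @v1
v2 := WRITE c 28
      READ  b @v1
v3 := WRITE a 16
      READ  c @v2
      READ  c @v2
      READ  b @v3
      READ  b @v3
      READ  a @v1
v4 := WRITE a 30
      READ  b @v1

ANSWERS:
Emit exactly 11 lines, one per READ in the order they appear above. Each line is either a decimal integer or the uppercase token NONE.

v1: WRITE c=34  (c history now [(1, 34)])
READ b @v1: history=[] -> no version <= 1 -> NONE
READ b @v1: history=[] -> no version <= 1 -> NONE
READ b @v1: history=[] -> no version <= 1 -> NONE
READ b @v1: history=[] -> no version <= 1 -> NONE
v2: WRITE c=28  (c history now [(1, 34), (2, 28)])
READ b @v1: history=[] -> no version <= 1 -> NONE
v3: WRITE a=16  (a history now [(3, 16)])
READ c @v2: history=[(1, 34), (2, 28)] -> pick v2 -> 28
READ c @v2: history=[(1, 34), (2, 28)] -> pick v2 -> 28
READ b @v3: history=[] -> no version <= 3 -> NONE
READ b @v3: history=[] -> no version <= 3 -> NONE
READ a @v1: history=[(3, 16)] -> no version <= 1 -> NONE
v4: WRITE a=30  (a history now [(3, 16), (4, 30)])
READ b @v1: history=[] -> no version <= 1 -> NONE

Answer: NONE
NONE
NONE
NONE
NONE
28
28
NONE
NONE
NONE
NONE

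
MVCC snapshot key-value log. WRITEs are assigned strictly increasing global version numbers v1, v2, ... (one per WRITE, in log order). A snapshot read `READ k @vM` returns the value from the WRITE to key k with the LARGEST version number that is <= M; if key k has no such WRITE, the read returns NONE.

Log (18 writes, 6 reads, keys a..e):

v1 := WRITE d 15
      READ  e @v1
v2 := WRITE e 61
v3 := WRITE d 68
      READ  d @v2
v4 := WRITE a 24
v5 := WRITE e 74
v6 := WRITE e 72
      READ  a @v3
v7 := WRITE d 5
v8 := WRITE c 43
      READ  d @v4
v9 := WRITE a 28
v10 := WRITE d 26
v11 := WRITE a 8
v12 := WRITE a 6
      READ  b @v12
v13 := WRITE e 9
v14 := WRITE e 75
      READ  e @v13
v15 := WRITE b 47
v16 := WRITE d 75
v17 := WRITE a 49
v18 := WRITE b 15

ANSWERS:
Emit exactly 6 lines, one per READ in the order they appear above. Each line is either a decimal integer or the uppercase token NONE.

Answer: NONE
15
NONE
68
NONE
9

Derivation:
v1: WRITE d=15  (d history now [(1, 15)])
READ e @v1: history=[] -> no version <= 1 -> NONE
v2: WRITE e=61  (e history now [(2, 61)])
v3: WRITE d=68  (d history now [(1, 15), (3, 68)])
READ d @v2: history=[(1, 15), (3, 68)] -> pick v1 -> 15
v4: WRITE a=24  (a history now [(4, 24)])
v5: WRITE e=74  (e history now [(2, 61), (5, 74)])
v6: WRITE e=72  (e history now [(2, 61), (5, 74), (6, 72)])
READ a @v3: history=[(4, 24)] -> no version <= 3 -> NONE
v7: WRITE d=5  (d history now [(1, 15), (3, 68), (7, 5)])
v8: WRITE c=43  (c history now [(8, 43)])
READ d @v4: history=[(1, 15), (3, 68), (7, 5)] -> pick v3 -> 68
v9: WRITE a=28  (a history now [(4, 24), (9, 28)])
v10: WRITE d=26  (d history now [(1, 15), (3, 68), (7, 5), (10, 26)])
v11: WRITE a=8  (a history now [(4, 24), (9, 28), (11, 8)])
v12: WRITE a=6  (a history now [(4, 24), (9, 28), (11, 8), (12, 6)])
READ b @v12: history=[] -> no version <= 12 -> NONE
v13: WRITE e=9  (e history now [(2, 61), (5, 74), (6, 72), (13, 9)])
v14: WRITE e=75  (e history now [(2, 61), (5, 74), (6, 72), (13, 9), (14, 75)])
READ e @v13: history=[(2, 61), (5, 74), (6, 72), (13, 9), (14, 75)] -> pick v13 -> 9
v15: WRITE b=47  (b history now [(15, 47)])
v16: WRITE d=75  (d history now [(1, 15), (3, 68), (7, 5), (10, 26), (16, 75)])
v17: WRITE a=49  (a history now [(4, 24), (9, 28), (11, 8), (12, 6), (17, 49)])
v18: WRITE b=15  (b history now [(15, 47), (18, 15)])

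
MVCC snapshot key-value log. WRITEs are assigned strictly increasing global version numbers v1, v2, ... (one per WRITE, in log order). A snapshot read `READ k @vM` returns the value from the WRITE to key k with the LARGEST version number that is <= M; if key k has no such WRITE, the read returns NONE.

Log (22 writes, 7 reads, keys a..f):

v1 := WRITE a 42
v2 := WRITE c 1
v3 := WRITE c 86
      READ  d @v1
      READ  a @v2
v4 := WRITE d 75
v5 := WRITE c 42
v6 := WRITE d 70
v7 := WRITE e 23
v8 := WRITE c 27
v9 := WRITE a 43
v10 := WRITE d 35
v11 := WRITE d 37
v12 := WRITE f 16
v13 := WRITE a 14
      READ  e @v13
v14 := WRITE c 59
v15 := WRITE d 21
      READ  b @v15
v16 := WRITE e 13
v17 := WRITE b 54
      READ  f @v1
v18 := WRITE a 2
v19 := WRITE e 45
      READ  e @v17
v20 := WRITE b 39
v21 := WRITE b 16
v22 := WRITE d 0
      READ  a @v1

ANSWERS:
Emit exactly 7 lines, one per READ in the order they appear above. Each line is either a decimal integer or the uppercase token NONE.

Answer: NONE
42
23
NONE
NONE
13
42

Derivation:
v1: WRITE a=42  (a history now [(1, 42)])
v2: WRITE c=1  (c history now [(2, 1)])
v3: WRITE c=86  (c history now [(2, 1), (3, 86)])
READ d @v1: history=[] -> no version <= 1 -> NONE
READ a @v2: history=[(1, 42)] -> pick v1 -> 42
v4: WRITE d=75  (d history now [(4, 75)])
v5: WRITE c=42  (c history now [(2, 1), (3, 86), (5, 42)])
v6: WRITE d=70  (d history now [(4, 75), (6, 70)])
v7: WRITE e=23  (e history now [(7, 23)])
v8: WRITE c=27  (c history now [(2, 1), (3, 86), (5, 42), (8, 27)])
v9: WRITE a=43  (a history now [(1, 42), (9, 43)])
v10: WRITE d=35  (d history now [(4, 75), (6, 70), (10, 35)])
v11: WRITE d=37  (d history now [(4, 75), (6, 70), (10, 35), (11, 37)])
v12: WRITE f=16  (f history now [(12, 16)])
v13: WRITE a=14  (a history now [(1, 42), (9, 43), (13, 14)])
READ e @v13: history=[(7, 23)] -> pick v7 -> 23
v14: WRITE c=59  (c history now [(2, 1), (3, 86), (5, 42), (8, 27), (14, 59)])
v15: WRITE d=21  (d history now [(4, 75), (6, 70), (10, 35), (11, 37), (15, 21)])
READ b @v15: history=[] -> no version <= 15 -> NONE
v16: WRITE e=13  (e history now [(7, 23), (16, 13)])
v17: WRITE b=54  (b history now [(17, 54)])
READ f @v1: history=[(12, 16)] -> no version <= 1 -> NONE
v18: WRITE a=2  (a history now [(1, 42), (9, 43), (13, 14), (18, 2)])
v19: WRITE e=45  (e history now [(7, 23), (16, 13), (19, 45)])
READ e @v17: history=[(7, 23), (16, 13), (19, 45)] -> pick v16 -> 13
v20: WRITE b=39  (b history now [(17, 54), (20, 39)])
v21: WRITE b=16  (b history now [(17, 54), (20, 39), (21, 16)])
v22: WRITE d=0  (d history now [(4, 75), (6, 70), (10, 35), (11, 37), (15, 21), (22, 0)])
READ a @v1: history=[(1, 42), (9, 43), (13, 14), (18, 2)] -> pick v1 -> 42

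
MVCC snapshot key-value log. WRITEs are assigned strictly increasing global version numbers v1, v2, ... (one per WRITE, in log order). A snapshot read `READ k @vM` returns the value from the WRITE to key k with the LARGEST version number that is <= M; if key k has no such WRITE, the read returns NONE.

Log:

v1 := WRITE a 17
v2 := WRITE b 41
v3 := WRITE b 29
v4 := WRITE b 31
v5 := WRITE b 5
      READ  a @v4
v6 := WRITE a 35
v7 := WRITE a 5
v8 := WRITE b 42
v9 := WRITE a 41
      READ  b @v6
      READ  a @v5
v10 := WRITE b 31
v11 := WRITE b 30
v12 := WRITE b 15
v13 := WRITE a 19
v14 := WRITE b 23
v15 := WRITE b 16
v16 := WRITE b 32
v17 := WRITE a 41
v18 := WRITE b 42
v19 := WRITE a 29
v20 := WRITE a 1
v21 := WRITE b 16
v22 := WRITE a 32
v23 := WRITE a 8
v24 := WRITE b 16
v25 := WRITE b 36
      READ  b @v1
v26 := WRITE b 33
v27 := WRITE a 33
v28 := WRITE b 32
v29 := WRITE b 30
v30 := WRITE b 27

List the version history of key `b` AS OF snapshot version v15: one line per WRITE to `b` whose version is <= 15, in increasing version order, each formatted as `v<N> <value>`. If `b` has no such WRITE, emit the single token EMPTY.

Scan writes for key=b with version <= 15:
  v1 WRITE a 17 -> skip
  v2 WRITE b 41 -> keep
  v3 WRITE b 29 -> keep
  v4 WRITE b 31 -> keep
  v5 WRITE b 5 -> keep
  v6 WRITE a 35 -> skip
  v7 WRITE a 5 -> skip
  v8 WRITE b 42 -> keep
  v9 WRITE a 41 -> skip
  v10 WRITE b 31 -> keep
  v11 WRITE b 30 -> keep
  v12 WRITE b 15 -> keep
  v13 WRITE a 19 -> skip
  v14 WRITE b 23 -> keep
  v15 WRITE b 16 -> keep
  v16 WRITE b 32 -> drop (> snap)
  v17 WRITE a 41 -> skip
  v18 WRITE b 42 -> drop (> snap)
  v19 WRITE a 29 -> skip
  v20 WRITE a 1 -> skip
  v21 WRITE b 16 -> drop (> snap)
  v22 WRITE a 32 -> skip
  v23 WRITE a 8 -> skip
  v24 WRITE b 16 -> drop (> snap)
  v25 WRITE b 36 -> drop (> snap)
  v26 WRITE b 33 -> drop (> snap)
  v27 WRITE a 33 -> skip
  v28 WRITE b 32 -> drop (> snap)
  v29 WRITE b 30 -> drop (> snap)
  v30 WRITE b 27 -> drop (> snap)
Collected: [(2, 41), (3, 29), (4, 31), (5, 5), (8, 42), (10, 31), (11, 30), (12, 15), (14, 23), (15, 16)]

Answer: v2 41
v3 29
v4 31
v5 5
v8 42
v10 31
v11 30
v12 15
v14 23
v15 16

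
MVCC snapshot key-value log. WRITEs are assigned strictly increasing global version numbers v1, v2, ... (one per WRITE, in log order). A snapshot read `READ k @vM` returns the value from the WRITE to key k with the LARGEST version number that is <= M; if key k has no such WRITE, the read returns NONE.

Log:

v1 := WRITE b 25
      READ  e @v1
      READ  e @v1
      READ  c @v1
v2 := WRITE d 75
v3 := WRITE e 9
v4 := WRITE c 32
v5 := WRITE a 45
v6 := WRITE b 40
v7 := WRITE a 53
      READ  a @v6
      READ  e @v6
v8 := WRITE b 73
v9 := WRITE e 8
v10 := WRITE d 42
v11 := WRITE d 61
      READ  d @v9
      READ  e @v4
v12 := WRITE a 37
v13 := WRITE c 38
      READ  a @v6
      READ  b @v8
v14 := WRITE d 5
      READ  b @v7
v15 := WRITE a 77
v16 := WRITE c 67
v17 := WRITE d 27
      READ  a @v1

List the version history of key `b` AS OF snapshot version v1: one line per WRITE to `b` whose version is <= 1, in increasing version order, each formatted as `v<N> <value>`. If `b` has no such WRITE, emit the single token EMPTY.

Scan writes for key=b with version <= 1:
  v1 WRITE b 25 -> keep
  v2 WRITE d 75 -> skip
  v3 WRITE e 9 -> skip
  v4 WRITE c 32 -> skip
  v5 WRITE a 45 -> skip
  v6 WRITE b 40 -> drop (> snap)
  v7 WRITE a 53 -> skip
  v8 WRITE b 73 -> drop (> snap)
  v9 WRITE e 8 -> skip
  v10 WRITE d 42 -> skip
  v11 WRITE d 61 -> skip
  v12 WRITE a 37 -> skip
  v13 WRITE c 38 -> skip
  v14 WRITE d 5 -> skip
  v15 WRITE a 77 -> skip
  v16 WRITE c 67 -> skip
  v17 WRITE d 27 -> skip
Collected: [(1, 25)]

Answer: v1 25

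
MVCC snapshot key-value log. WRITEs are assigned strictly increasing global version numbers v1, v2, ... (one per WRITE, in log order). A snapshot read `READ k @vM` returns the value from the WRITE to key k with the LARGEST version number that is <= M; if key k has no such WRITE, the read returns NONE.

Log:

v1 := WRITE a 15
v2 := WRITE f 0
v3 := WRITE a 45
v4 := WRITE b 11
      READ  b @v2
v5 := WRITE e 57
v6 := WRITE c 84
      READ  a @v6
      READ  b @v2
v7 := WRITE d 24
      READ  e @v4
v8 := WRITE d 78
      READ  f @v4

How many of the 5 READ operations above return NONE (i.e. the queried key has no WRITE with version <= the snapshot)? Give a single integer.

Answer: 3

Derivation:
v1: WRITE a=15  (a history now [(1, 15)])
v2: WRITE f=0  (f history now [(2, 0)])
v3: WRITE a=45  (a history now [(1, 15), (3, 45)])
v4: WRITE b=11  (b history now [(4, 11)])
READ b @v2: history=[(4, 11)] -> no version <= 2 -> NONE
v5: WRITE e=57  (e history now [(5, 57)])
v6: WRITE c=84  (c history now [(6, 84)])
READ a @v6: history=[(1, 15), (3, 45)] -> pick v3 -> 45
READ b @v2: history=[(4, 11)] -> no version <= 2 -> NONE
v7: WRITE d=24  (d history now [(7, 24)])
READ e @v4: history=[(5, 57)] -> no version <= 4 -> NONE
v8: WRITE d=78  (d history now [(7, 24), (8, 78)])
READ f @v4: history=[(2, 0)] -> pick v2 -> 0
Read results in order: ['NONE', '45', 'NONE', 'NONE', '0']
NONE count = 3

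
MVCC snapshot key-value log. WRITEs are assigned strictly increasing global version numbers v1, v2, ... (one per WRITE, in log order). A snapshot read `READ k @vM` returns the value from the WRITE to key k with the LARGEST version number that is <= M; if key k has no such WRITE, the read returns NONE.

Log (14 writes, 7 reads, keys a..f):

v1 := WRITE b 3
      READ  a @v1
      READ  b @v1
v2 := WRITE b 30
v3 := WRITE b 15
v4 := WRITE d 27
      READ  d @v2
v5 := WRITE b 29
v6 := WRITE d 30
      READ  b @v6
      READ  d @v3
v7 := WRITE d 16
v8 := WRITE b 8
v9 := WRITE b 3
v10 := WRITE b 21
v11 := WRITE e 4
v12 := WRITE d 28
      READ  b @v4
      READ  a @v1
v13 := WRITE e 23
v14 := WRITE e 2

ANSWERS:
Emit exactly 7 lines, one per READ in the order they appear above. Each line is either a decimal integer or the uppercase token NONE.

v1: WRITE b=3  (b history now [(1, 3)])
READ a @v1: history=[] -> no version <= 1 -> NONE
READ b @v1: history=[(1, 3)] -> pick v1 -> 3
v2: WRITE b=30  (b history now [(1, 3), (2, 30)])
v3: WRITE b=15  (b history now [(1, 3), (2, 30), (3, 15)])
v4: WRITE d=27  (d history now [(4, 27)])
READ d @v2: history=[(4, 27)] -> no version <= 2 -> NONE
v5: WRITE b=29  (b history now [(1, 3), (2, 30), (3, 15), (5, 29)])
v6: WRITE d=30  (d history now [(4, 27), (6, 30)])
READ b @v6: history=[(1, 3), (2, 30), (3, 15), (5, 29)] -> pick v5 -> 29
READ d @v3: history=[(4, 27), (6, 30)] -> no version <= 3 -> NONE
v7: WRITE d=16  (d history now [(4, 27), (6, 30), (7, 16)])
v8: WRITE b=8  (b history now [(1, 3), (2, 30), (3, 15), (5, 29), (8, 8)])
v9: WRITE b=3  (b history now [(1, 3), (2, 30), (3, 15), (5, 29), (8, 8), (9, 3)])
v10: WRITE b=21  (b history now [(1, 3), (2, 30), (3, 15), (5, 29), (8, 8), (9, 3), (10, 21)])
v11: WRITE e=4  (e history now [(11, 4)])
v12: WRITE d=28  (d history now [(4, 27), (6, 30), (7, 16), (12, 28)])
READ b @v4: history=[(1, 3), (2, 30), (3, 15), (5, 29), (8, 8), (9, 3), (10, 21)] -> pick v3 -> 15
READ a @v1: history=[] -> no version <= 1 -> NONE
v13: WRITE e=23  (e history now [(11, 4), (13, 23)])
v14: WRITE e=2  (e history now [(11, 4), (13, 23), (14, 2)])

Answer: NONE
3
NONE
29
NONE
15
NONE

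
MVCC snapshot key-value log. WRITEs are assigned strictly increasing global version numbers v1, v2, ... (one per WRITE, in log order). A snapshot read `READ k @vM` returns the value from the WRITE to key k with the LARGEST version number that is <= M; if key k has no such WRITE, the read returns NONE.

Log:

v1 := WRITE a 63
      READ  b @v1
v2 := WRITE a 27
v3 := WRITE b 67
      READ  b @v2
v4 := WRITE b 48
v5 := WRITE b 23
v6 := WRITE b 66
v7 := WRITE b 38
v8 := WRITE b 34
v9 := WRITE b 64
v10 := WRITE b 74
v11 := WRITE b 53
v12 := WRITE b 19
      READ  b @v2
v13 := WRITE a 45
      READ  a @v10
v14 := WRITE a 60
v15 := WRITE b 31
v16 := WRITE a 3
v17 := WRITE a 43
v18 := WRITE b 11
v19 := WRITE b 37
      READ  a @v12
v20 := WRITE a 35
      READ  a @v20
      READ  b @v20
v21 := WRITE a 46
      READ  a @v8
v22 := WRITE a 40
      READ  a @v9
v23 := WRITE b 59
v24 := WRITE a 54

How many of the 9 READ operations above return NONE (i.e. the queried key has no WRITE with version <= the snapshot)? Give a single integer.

Answer: 3

Derivation:
v1: WRITE a=63  (a history now [(1, 63)])
READ b @v1: history=[] -> no version <= 1 -> NONE
v2: WRITE a=27  (a history now [(1, 63), (2, 27)])
v3: WRITE b=67  (b history now [(3, 67)])
READ b @v2: history=[(3, 67)] -> no version <= 2 -> NONE
v4: WRITE b=48  (b history now [(3, 67), (4, 48)])
v5: WRITE b=23  (b history now [(3, 67), (4, 48), (5, 23)])
v6: WRITE b=66  (b history now [(3, 67), (4, 48), (5, 23), (6, 66)])
v7: WRITE b=38  (b history now [(3, 67), (4, 48), (5, 23), (6, 66), (7, 38)])
v8: WRITE b=34  (b history now [(3, 67), (4, 48), (5, 23), (6, 66), (7, 38), (8, 34)])
v9: WRITE b=64  (b history now [(3, 67), (4, 48), (5, 23), (6, 66), (7, 38), (8, 34), (9, 64)])
v10: WRITE b=74  (b history now [(3, 67), (4, 48), (5, 23), (6, 66), (7, 38), (8, 34), (9, 64), (10, 74)])
v11: WRITE b=53  (b history now [(3, 67), (4, 48), (5, 23), (6, 66), (7, 38), (8, 34), (9, 64), (10, 74), (11, 53)])
v12: WRITE b=19  (b history now [(3, 67), (4, 48), (5, 23), (6, 66), (7, 38), (8, 34), (9, 64), (10, 74), (11, 53), (12, 19)])
READ b @v2: history=[(3, 67), (4, 48), (5, 23), (6, 66), (7, 38), (8, 34), (9, 64), (10, 74), (11, 53), (12, 19)] -> no version <= 2 -> NONE
v13: WRITE a=45  (a history now [(1, 63), (2, 27), (13, 45)])
READ a @v10: history=[(1, 63), (2, 27), (13, 45)] -> pick v2 -> 27
v14: WRITE a=60  (a history now [(1, 63), (2, 27), (13, 45), (14, 60)])
v15: WRITE b=31  (b history now [(3, 67), (4, 48), (5, 23), (6, 66), (7, 38), (8, 34), (9, 64), (10, 74), (11, 53), (12, 19), (15, 31)])
v16: WRITE a=3  (a history now [(1, 63), (2, 27), (13, 45), (14, 60), (16, 3)])
v17: WRITE a=43  (a history now [(1, 63), (2, 27), (13, 45), (14, 60), (16, 3), (17, 43)])
v18: WRITE b=11  (b history now [(3, 67), (4, 48), (5, 23), (6, 66), (7, 38), (8, 34), (9, 64), (10, 74), (11, 53), (12, 19), (15, 31), (18, 11)])
v19: WRITE b=37  (b history now [(3, 67), (4, 48), (5, 23), (6, 66), (7, 38), (8, 34), (9, 64), (10, 74), (11, 53), (12, 19), (15, 31), (18, 11), (19, 37)])
READ a @v12: history=[(1, 63), (2, 27), (13, 45), (14, 60), (16, 3), (17, 43)] -> pick v2 -> 27
v20: WRITE a=35  (a history now [(1, 63), (2, 27), (13, 45), (14, 60), (16, 3), (17, 43), (20, 35)])
READ a @v20: history=[(1, 63), (2, 27), (13, 45), (14, 60), (16, 3), (17, 43), (20, 35)] -> pick v20 -> 35
READ b @v20: history=[(3, 67), (4, 48), (5, 23), (6, 66), (7, 38), (8, 34), (9, 64), (10, 74), (11, 53), (12, 19), (15, 31), (18, 11), (19, 37)] -> pick v19 -> 37
v21: WRITE a=46  (a history now [(1, 63), (2, 27), (13, 45), (14, 60), (16, 3), (17, 43), (20, 35), (21, 46)])
READ a @v8: history=[(1, 63), (2, 27), (13, 45), (14, 60), (16, 3), (17, 43), (20, 35), (21, 46)] -> pick v2 -> 27
v22: WRITE a=40  (a history now [(1, 63), (2, 27), (13, 45), (14, 60), (16, 3), (17, 43), (20, 35), (21, 46), (22, 40)])
READ a @v9: history=[(1, 63), (2, 27), (13, 45), (14, 60), (16, 3), (17, 43), (20, 35), (21, 46), (22, 40)] -> pick v2 -> 27
v23: WRITE b=59  (b history now [(3, 67), (4, 48), (5, 23), (6, 66), (7, 38), (8, 34), (9, 64), (10, 74), (11, 53), (12, 19), (15, 31), (18, 11), (19, 37), (23, 59)])
v24: WRITE a=54  (a history now [(1, 63), (2, 27), (13, 45), (14, 60), (16, 3), (17, 43), (20, 35), (21, 46), (22, 40), (24, 54)])
Read results in order: ['NONE', 'NONE', 'NONE', '27', '27', '35', '37', '27', '27']
NONE count = 3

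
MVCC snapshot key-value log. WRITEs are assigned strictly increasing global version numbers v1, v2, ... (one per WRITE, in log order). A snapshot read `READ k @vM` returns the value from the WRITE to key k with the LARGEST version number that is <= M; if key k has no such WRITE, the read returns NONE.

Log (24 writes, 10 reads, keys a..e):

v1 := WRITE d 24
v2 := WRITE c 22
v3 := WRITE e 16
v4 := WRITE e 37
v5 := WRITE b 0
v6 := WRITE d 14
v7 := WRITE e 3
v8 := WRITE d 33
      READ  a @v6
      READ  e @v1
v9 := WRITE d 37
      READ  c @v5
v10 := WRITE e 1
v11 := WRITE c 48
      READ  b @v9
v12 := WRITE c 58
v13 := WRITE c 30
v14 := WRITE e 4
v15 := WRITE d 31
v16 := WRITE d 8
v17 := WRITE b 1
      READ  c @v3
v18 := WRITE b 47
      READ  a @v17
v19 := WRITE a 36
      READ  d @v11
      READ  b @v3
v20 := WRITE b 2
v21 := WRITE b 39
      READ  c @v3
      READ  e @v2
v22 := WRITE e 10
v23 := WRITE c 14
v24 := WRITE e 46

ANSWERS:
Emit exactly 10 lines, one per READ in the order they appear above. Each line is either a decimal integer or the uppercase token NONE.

v1: WRITE d=24  (d history now [(1, 24)])
v2: WRITE c=22  (c history now [(2, 22)])
v3: WRITE e=16  (e history now [(3, 16)])
v4: WRITE e=37  (e history now [(3, 16), (4, 37)])
v5: WRITE b=0  (b history now [(5, 0)])
v6: WRITE d=14  (d history now [(1, 24), (6, 14)])
v7: WRITE e=3  (e history now [(3, 16), (4, 37), (7, 3)])
v8: WRITE d=33  (d history now [(1, 24), (6, 14), (8, 33)])
READ a @v6: history=[] -> no version <= 6 -> NONE
READ e @v1: history=[(3, 16), (4, 37), (7, 3)] -> no version <= 1 -> NONE
v9: WRITE d=37  (d history now [(1, 24), (6, 14), (8, 33), (9, 37)])
READ c @v5: history=[(2, 22)] -> pick v2 -> 22
v10: WRITE e=1  (e history now [(3, 16), (4, 37), (7, 3), (10, 1)])
v11: WRITE c=48  (c history now [(2, 22), (11, 48)])
READ b @v9: history=[(5, 0)] -> pick v5 -> 0
v12: WRITE c=58  (c history now [(2, 22), (11, 48), (12, 58)])
v13: WRITE c=30  (c history now [(2, 22), (11, 48), (12, 58), (13, 30)])
v14: WRITE e=4  (e history now [(3, 16), (4, 37), (7, 3), (10, 1), (14, 4)])
v15: WRITE d=31  (d history now [(1, 24), (6, 14), (8, 33), (9, 37), (15, 31)])
v16: WRITE d=8  (d history now [(1, 24), (6, 14), (8, 33), (9, 37), (15, 31), (16, 8)])
v17: WRITE b=1  (b history now [(5, 0), (17, 1)])
READ c @v3: history=[(2, 22), (11, 48), (12, 58), (13, 30)] -> pick v2 -> 22
v18: WRITE b=47  (b history now [(5, 0), (17, 1), (18, 47)])
READ a @v17: history=[] -> no version <= 17 -> NONE
v19: WRITE a=36  (a history now [(19, 36)])
READ d @v11: history=[(1, 24), (6, 14), (8, 33), (9, 37), (15, 31), (16, 8)] -> pick v9 -> 37
READ b @v3: history=[(5, 0), (17, 1), (18, 47)] -> no version <= 3 -> NONE
v20: WRITE b=2  (b history now [(5, 0), (17, 1), (18, 47), (20, 2)])
v21: WRITE b=39  (b history now [(5, 0), (17, 1), (18, 47), (20, 2), (21, 39)])
READ c @v3: history=[(2, 22), (11, 48), (12, 58), (13, 30)] -> pick v2 -> 22
READ e @v2: history=[(3, 16), (4, 37), (7, 3), (10, 1), (14, 4)] -> no version <= 2 -> NONE
v22: WRITE e=10  (e history now [(3, 16), (4, 37), (7, 3), (10, 1), (14, 4), (22, 10)])
v23: WRITE c=14  (c history now [(2, 22), (11, 48), (12, 58), (13, 30), (23, 14)])
v24: WRITE e=46  (e history now [(3, 16), (4, 37), (7, 3), (10, 1), (14, 4), (22, 10), (24, 46)])

Answer: NONE
NONE
22
0
22
NONE
37
NONE
22
NONE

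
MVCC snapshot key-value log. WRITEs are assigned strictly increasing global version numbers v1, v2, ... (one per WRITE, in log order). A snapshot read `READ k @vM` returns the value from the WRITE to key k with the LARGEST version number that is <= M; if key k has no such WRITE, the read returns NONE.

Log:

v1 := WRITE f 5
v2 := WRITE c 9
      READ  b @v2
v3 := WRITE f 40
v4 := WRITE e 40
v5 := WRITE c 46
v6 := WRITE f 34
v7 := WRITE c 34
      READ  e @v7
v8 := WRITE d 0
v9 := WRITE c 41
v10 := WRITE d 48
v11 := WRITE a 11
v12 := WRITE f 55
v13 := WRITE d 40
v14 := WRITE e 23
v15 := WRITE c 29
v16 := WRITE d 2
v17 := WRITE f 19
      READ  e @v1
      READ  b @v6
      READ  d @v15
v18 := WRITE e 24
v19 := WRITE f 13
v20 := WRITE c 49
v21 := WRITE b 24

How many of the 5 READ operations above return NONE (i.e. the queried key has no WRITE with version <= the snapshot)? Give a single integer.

v1: WRITE f=5  (f history now [(1, 5)])
v2: WRITE c=9  (c history now [(2, 9)])
READ b @v2: history=[] -> no version <= 2 -> NONE
v3: WRITE f=40  (f history now [(1, 5), (3, 40)])
v4: WRITE e=40  (e history now [(4, 40)])
v5: WRITE c=46  (c history now [(2, 9), (5, 46)])
v6: WRITE f=34  (f history now [(1, 5), (3, 40), (6, 34)])
v7: WRITE c=34  (c history now [(2, 9), (5, 46), (7, 34)])
READ e @v7: history=[(4, 40)] -> pick v4 -> 40
v8: WRITE d=0  (d history now [(8, 0)])
v9: WRITE c=41  (c history now [(2, 9), (5, 46), (7, 34), (9, 41)])
v10: WRITE d=48  (d history now [(8, 0), (10, 48)])
v11: WRITE a=11  (a history now [(11, 11)])
v12: WRITE f=55  (f history now [(1, 5), (3, 40), (6, 34), (12, 55)])
v13: WRITE d=40  (d history now [(8, 0), (10, 48), (13, 40)])
v14: WRITE e=23  (e history now [(4, 40), (14, 23)])
v15: WRITE c=29  (c history now [(2, 9), (5, 46), (7, 34), (9, 41), (15, 29)])
v16: WRITE d=2  (d history now [(8, 0), (10, 48), (13, 40), (16, 2)])
v17: WRITE f=19  (f history now [(1, 5), (3, 40), (6, 34), (12, 55), (17, 19)])
READ e @v1: history=[(4, 40), (14, 23)] -> no version <= 1 -> NONE
READ b @v6: history=[] -> no version <= 6 -> NONE
READ d @v15: history=[(8, 0), (10, 48), (13, 40), (16, 2)] -> pick v13 -> 40
v18: WRITE e=24  (e history now [(4, 40), (14, 23), (18, 24)])
v19: WRITE f=13  (f history now [(1, 5), (3, 40), (6, 34), (12, 55), (17, 19), (19, 13)])
v20: WRITE c=49  (c history now [(2, 9), (5, 46), (7, 34), (9, 41), (15, 29), (20, 49)])
v21: WRITE b=24  (b history now [(21, 24)])
Read results in order: ['NONE', '40', 'NONE', 'NONE', '40']
NONE count = 3

Answer: 3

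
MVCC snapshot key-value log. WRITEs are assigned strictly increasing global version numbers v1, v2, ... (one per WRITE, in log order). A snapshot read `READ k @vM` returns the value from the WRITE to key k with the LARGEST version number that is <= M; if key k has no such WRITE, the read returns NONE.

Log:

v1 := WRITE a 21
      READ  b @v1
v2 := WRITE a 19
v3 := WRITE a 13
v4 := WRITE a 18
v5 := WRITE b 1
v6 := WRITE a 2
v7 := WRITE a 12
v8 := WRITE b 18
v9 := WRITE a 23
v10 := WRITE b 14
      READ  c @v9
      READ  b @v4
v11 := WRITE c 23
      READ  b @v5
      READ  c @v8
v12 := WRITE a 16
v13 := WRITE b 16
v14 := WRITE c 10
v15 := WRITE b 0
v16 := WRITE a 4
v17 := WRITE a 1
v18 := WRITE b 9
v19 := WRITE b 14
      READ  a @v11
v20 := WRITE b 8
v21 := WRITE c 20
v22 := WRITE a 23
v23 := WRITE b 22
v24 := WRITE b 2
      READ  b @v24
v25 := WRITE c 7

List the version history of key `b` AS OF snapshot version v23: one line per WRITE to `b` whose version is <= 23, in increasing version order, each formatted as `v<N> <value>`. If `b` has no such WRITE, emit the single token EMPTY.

Scan writes for key=b with version <= 23:
  v1 WRITE a 21 -> skip
  v2 WRITE a 19 -> skip
  v3 WRITE a 13 -> skip
  v4 WRITE a 18 -> skip
  v5 WRITE b 1 -> keep
  v6 WRITE a 2 -> skip
  v7 WRITE a 12 -> skip
  v8 WRITE b 18 -> keep
  v9 WRITE a 23 -> skip
  v10 WRITE b 14 -> keep
  v11 WRITE c 23 -> skip
  v12 WRITE a 16 -> skip
  v13 WRITE b 16 -> keep
  v14 WRITE c 10 -> skip
  v15 WRITE b 0 -> keep
  v16 WRITE a 4 -> skip
  v17 WRITE a 1 -> skip
  v18 WRITE b 9 -> keep
  v19 WRITE b 14 -> keep
  v20 WRITE b 8 -> keep
  v21 WRITE c 20 -> skip
  v22 WRITE a 23 -> skip
  v23 WRITE b 22 -> keep
  v24 WRITE b 2 -> drop (> snap)
  v25 WRITE c 7 -> skip
Collected: [(5, 1), (8, 18), (10, 14), (13, 16), (15, 0), (18, 9), (19, 14), (20, 8), (23, 22)]

Answer: v5 1
v8 18
v10 14
v13 16
v15 0
v18 9
v19 14
v20 8
v23 22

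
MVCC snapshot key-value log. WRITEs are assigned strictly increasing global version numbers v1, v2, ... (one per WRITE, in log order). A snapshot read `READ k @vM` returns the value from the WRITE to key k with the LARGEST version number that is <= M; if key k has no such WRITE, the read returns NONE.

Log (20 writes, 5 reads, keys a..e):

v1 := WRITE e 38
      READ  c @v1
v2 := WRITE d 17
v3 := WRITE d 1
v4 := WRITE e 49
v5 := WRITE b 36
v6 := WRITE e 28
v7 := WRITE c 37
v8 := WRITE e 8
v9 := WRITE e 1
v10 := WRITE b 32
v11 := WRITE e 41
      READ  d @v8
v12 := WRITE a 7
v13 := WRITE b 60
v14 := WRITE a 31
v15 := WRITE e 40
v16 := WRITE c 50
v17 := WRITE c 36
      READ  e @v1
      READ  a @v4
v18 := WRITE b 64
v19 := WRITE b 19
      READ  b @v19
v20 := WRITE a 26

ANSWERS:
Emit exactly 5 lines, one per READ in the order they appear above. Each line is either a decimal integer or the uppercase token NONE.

v1: WRITE e=38  (e history now [(1, 38)])
READ c @v1: history=[] -> no version <= 1 -> NONE
v2: WRITE d=17  (d history now [(2, 17)])
v3: WRITE d=1  (d history now [(2, 17), (3, 1)])
v4: WRITE e=49  (e history now [(1, 38), (4, 49)])
v5: WRITE b=36  (b history now [(5, 36)])
v6: WRITE e=28  (e history now [(1, 38), (4, 49), (6, 28)])
v7: WRITE c=37  (c history now [(7, 37)])
v8: WRITE e=8  (e history now [(1, 38), (4, 49), (6, 28), (8, 8)])
v9: WRITE e=1  (e history now [(1, 38), (4, 49), (6, 28), (8, 8), (9, 1)])
v10: WRITE b=32  (b history now [(5, 36), (10, 32)])
v11: WRITE e=41  (e history now [(1, 38), (4, 49), (6, 28), (8, 8), (9, 1), (11, 41)])
READ d @v8: history=[(2, 17), (3, 1)] -> pick v3 -> 1
v12: WRITE a=7  (a history now [(12, 7)])
v13: WRITE b=60  (b history now [(5, 36), (10, 32), (13, 60)])
v14: WRITE a=31  (a history now [(12, 7), (14, 31)])
v15: WRITE e=40  (e history now [(1, 38), (4, 49), (6, 28), (8, 8), (9, 1), (11, 41), (15, 40)])
v16: WRITE c=50  (c history now [(7, 37), (16, 50)])
v17: WRITE c=36  (c history now [(7, 37), (16, 50), (17, 36)])
READ e @v1: history=[(1, 38), (4, 49), (6, 28), (8, 8), (9, 1), (11, 41), (15, 40)] -> pick v1 -> 38
READ a @v4: history=[(12, 7), (14, 31)] -> no version <= 4 -> NONE
v18: WRITE b=64  (b history now [(5, 36), (10, 32), (13, 60), (18, 64)])
v19: WRITE b=19  (b history now [(5, 36), (10, 32), (13, 60), (18, 64), (19, 19)])
READ b @v19: history=[(5, 36), (10, 32), (13, 60), (18, 64), (19, 19)] -> pick v19 -> 19
v20: WRITE a=26  (a history now [(12, 7), (14, 31), (20, 26)])

Answer: NONE
1
38
NONE
19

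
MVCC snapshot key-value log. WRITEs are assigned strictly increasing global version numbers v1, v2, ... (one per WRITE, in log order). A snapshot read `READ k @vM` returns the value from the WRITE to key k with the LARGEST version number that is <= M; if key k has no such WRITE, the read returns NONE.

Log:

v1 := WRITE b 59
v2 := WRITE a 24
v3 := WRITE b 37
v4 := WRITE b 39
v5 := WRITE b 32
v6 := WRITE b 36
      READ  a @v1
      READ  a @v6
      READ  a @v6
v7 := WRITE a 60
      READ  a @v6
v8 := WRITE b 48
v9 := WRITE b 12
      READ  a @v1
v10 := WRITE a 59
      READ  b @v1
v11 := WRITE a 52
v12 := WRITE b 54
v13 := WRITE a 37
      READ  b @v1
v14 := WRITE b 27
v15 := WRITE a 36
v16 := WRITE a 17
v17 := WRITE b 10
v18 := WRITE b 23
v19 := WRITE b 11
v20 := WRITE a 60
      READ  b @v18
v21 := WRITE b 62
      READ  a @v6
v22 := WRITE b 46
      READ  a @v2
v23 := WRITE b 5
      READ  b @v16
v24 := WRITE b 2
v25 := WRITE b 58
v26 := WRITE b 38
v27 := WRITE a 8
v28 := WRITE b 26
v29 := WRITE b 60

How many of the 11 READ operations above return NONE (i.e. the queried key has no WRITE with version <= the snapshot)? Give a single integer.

Answer: 2

Derivation:
v1: WRITE b=59  (b history now [(1, 59)])
v2: WRITE a=24  (a history now [(2, 24)])
v3: WRITE b=37  (b history now [(1, 59), (3, 37)])
v4: WRITE b=39  (b history now [(1, 59), (3, 37), (4, 39)])
v5: WRITE b=32  (b history now [(1, 59), (3, 37), (4, 39), (5, 32)])
v6: WRITE b=36  (b history now [(1, 59), (3, 37), (4, 39), (5, 32), (6, 36)])
READ a @v1: history=[(2, 24)] -> no version <= 1 -> NONE
READ a @v6: history=[(2, 24)] -> pick v2 -> 24
READ a @v6: history=[(2, 24)] -> pick v2 -> 24
v7: WRITE a=60  (a history now [(2, 24), (7, 60)])
READ a @v6: history=[(2, 24), (7, 60)] -> pick v2 -> 24
v8: WRITE b=48  (b history now [(1, 59), (3, 37), (4, 39), (5, 32), (6, 36), (8, 48)])
v9: WRITE b=12  (b history now [(1, 59), (3, 37), (4, 39), (5, 32), (6, 36), (8, 48), (9, 12)])
READ a @v1: history=[(2, 24), (7, 60)] -> no version <= 1 -> NONE
v10: WRITE a=59  (a history now [(2, 24), (7, 60), (10, 59)])
READ b @v1: history=[(1, 59), (3, 37), (4, 39), (5, 32), (6, 36), (8, 48), (9, 12)] -> pick v1 -> 59
v11: WRITE a=52  (a history now [(2, 24), (7, 60), (10, 59), (11, 52)])
v12: WRITE b=54  (b history now [(1, 59), (3, 37), (4, 39), (5, 32), (6, 36), (8, 48), (9, 12), (12, 54)])
v13: WRITE a=37  (a history now [(2, 24), (7, 60), (10, 59), (11, 52), (13, 37)])
READ b @v1: history=[(1, 59), (3, 37), (4, 39), (5, 32), (6, 36), (8, 48), (9, 12), (12, 54)] -> pick v1 -> 59
v14: WRITE b=27  (b history now [(1, 59), (3, 37), (4, 39), (5, 32), (6, 36), (8, 48), (9, 12), (12, 54), (14, 27)])
v15: WRITE a=36  (a history now [(2, 24), (7, 60), (10, 59), (11, 52), (13, 37), (15, 36)])
v16: WRITE a=17  (a history now [(2, 24), (7, 60), (10, 59), (11, 52), (13, 37), (15, 36), (16, 17)])
v17: WRITE b=10  (b history now [(1, 59), (3, 37), (4, 39), (5, 32), (6, 36), (8, 48), (9, 12), (12, 54), (14, 27), (17, 10)])
v18: WRITE b=23  (b history now [(1, 59), (3, 37), (4, 39), (5, 32), (6, 36), (8, 48), (9, 12), (12, 54), (14, 27), (17, 10), (18, 23)])
v19: WRITE b=11  (b history now [(1, 59), (3, 37), (4, 39), (5, 32), (6, 36), (8, 48), (9, 12), (12, 54), (14, 27), (17, 10), (18, 23), (19, 11)])
v20: WRITE a=60  (a history now [(2, 24), (7, 60), (10, 59), (11, 52), (13, 37), (15, 36), (16, 17), (20, 60)])
READ b @v18: history=[(1, 59), (3, 37), (4, 39), (5, 32), (6, 36), (8, 48), (9, 12), (12, 54), (14, 27), (17, 10), (18, 23), (19, 11)] -> pick v18 -> 23
v21: WRITE b=62  (b history now [(1, 59), (3, 37), (4, 39), (5, 32), (6, 36), (8, 48), (9, 12), (12, 54), (14, 27), (17, 10), (18, 23), (19, 11), (21, 62)])
READ a @v6: history=[(2, 24), (7, 60), (10, 59), (11, 52), (13, 37), (15, 36), (16, 17), (20, 60)] -> pick v2 -> 24
v22: WRITE b=46  (b history now [(1, 59), (3, 37), (4, 39), (5, 32), (6, 36), (8, 48), (9, 12), (12, 54), (14, 27), (17, 10), (18, 23), (19, 11), (21, 62), (22, 46)])
READ a @v2: history=[(2, 24), (7, 60), (10, 59), (11, 52), (13, 37), (15, 36), (16, 17), (20, 60)] -> pick v2 -> 24
v23: WRITE b=5  (b history now [(1, 59), (3, 37), (4, 39), (5, 32), (6, 36), (8, 48), (9, 12), (12, 54), (14, 27), (17, 10), (18, 23), (19, 11), (21, 62), (22, 46), (23, 5)])
READ b @v16: history=[(1, 59), (3, 37), (4, 39), (5, 32), (6, 36), (8, 48), (9, 12), (12, 54), (14, 27), (17, 10), (18, 23), (19, 11), (21, 62), (22, 46), (23, 5)] -> pick v14 -> 27
v24: WRITE b=2  (b history now [(1, 59), (3, 37), (4, 39), (5, 32), (6, 36), (8, 48), (9, 12), (12, 54), (14, 27), (17, 10), (18, 23), (19, 11), (21, 62), (22, 46), (23, 5), (24, 2)])
v25: WRITE b=58  (b history now [(1, 59), (3, 37), (4, 39), (5, 32), (6, 36), (8, 48), (9, 12), (12, 54), (14, 27), (17, 10), (18, 23), (19, 11), (21, 62), (22, 46), (23, 5), (24, 2), (25, 58)])
v26: WRITE b=38  (b history now [(1, 59), (3, 37), (4, 39), (5, 32), (6, 36), (8, 48), (9, 12), (12, 54), (14, 27), (17, 10), (18, 23), (19, 11), (21, 62), (22, 46), (23, 5), (24, 2), (25, 58), (26, 38)])
v27: WRITE a=8  (a history now [(2, 24), (7, 60), (10, 59), (11, 52), (13, 37), (15, 36), (16, 17), (20, 60), (27, 8)])
v28: WRITE b=26  (b history now [(1, 59), (3, 37), (4, 39), (5, 32), (6, 36), (8, 48), (9, 12), (12, 54), (14, 27), (17, 10), (18, 23), (19, 11), (21, 62), (22, 46), (23, 5), (24, 2), (25, 58), (26, 38), (28, 26)])
v29: WRITE b=60  (b history now [(1, 59), (3, 37), (4, 39), (5, 32), (6, 36), (8, 48), (9, 12), (12, 54), (14, 27), (17, 10), (18, 23), (19, 11), (21, 62), (22, 46), (23, 5), (24, 2), (25, 58), (26, 38), (28, 26), (29, 60)])
Read results in order: ['NONE', '24', '24', '24', 'NONE', '59', '59', '23', '24', '24', '27']
NONE count = 2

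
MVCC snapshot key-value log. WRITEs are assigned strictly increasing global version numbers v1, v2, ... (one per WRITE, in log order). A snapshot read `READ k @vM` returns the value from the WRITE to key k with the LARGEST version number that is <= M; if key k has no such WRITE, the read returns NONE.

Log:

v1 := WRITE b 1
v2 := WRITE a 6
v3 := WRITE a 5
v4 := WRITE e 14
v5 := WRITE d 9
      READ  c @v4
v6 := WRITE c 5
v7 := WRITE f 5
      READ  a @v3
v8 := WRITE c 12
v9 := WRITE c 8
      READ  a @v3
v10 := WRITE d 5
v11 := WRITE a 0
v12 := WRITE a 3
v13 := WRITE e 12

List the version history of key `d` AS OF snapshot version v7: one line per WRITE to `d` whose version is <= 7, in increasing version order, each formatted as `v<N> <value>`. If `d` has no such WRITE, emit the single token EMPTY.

Scan writes for key=d with version <= 7:
  v1 WRITE b 1 -> skip
  v2 WRITE a 6 -> skip
  v3 WRITE a 5 -> skip
  v4 WRITE e 14 -> skip
  v5 WRITE d 9 -> keep
  v6 WRITE c 5 -> skip
  v7 WRITE f 5 -> skip
  v8 WRITE c 12 -> skip
  v9 WRITE c 8 -> skip
  v10 WRITE d 5 -> drop (> snap)
  v11 WRITE a 0 -> skip
  v12 WRITE a 3 -> skip
  v13 WRITE e 12 -> skip
Collected: [(5, 9)]

Answer: v5 9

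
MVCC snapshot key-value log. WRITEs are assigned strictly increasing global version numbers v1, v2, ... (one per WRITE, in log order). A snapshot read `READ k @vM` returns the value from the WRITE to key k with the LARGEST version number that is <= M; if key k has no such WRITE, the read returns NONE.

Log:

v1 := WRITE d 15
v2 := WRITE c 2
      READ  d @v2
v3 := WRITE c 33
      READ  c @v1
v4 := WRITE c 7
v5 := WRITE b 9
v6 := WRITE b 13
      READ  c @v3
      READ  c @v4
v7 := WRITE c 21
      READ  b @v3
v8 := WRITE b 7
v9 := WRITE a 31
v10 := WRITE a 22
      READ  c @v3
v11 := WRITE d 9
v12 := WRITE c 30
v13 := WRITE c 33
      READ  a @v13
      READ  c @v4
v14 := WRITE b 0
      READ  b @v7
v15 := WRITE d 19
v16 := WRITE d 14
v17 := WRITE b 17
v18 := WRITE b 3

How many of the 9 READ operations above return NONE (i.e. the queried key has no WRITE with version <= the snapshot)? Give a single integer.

v1: WRITE d=15  (d history now [(1, 15)])
v2: WRITE c=2  (c history now [(2, 2)])
READ d @v2: history=[(1, 15)] -> pick v1 -> 15
v3: WRITE c=33  (c history now [(2, 2), (3, 33)])
READ c @v1: history=[(2, 2), (3, 33)] -> no version <= 1 -> NONE
v4: WRITE c=7  (c history now [(2, 2), (3, 33), (4, 7)])
v5: WRITE b=9  (b history now [(5, 9)])
v6: WRITE b=13  (b history now [(5, 9), (6, 13)])
READ c @v3: history=[(2, 2), (3, 33), (4, 7)] -> pick v3 -> 33
READ c @v4: history=[(2, 2), (3, 33), (4, 7)] -> pick v4 -> 7
v7: WRITE c=21  (c history now [(2, 2), (3, 33), (4, 7), (7, 21)])
READ b @v3: history=[(5, 9), (6, 13)] -> no version <= 3 -> NONE
v8: WRITE b=7  (b history now [(5, 9), (6, 13), (8, 7)])
v9: WRITE a=31  (a history now [(9, 31)])
v10: WRITE a=22  (a history now [(9, 31), (10, 22)])
READ c @v3: history=[(2, 2), (3, 33), (4, 7), (7, 21)] -> pick v3 -> 33
v11: WRITE d=9  (d history now [(1, 15), (11, 9)])
v12: WRITE c=30  (c history now [(2, 2), (3, 33), (4, 7), (7, 21), (12, 30)])
v13: WRITE c=33  (c history now [(2, 2), (3, 33), (4, 7), (7, 21), (12, 30), (13, 33)])
READ a @v13: history=[(9, 31), (10, 22)] -> pick v10 -> 22
READ c @v4: history=[(2, 2), (3, 33), (4, 7), (7, 21), (12, 30), (13, 33)] -> pick v4 -> 7
v14: WRITE b=0  (b history now [(5, 9), (6, 13), (8, 7), (14, 0)])
READ b @v7: history=[(5, 9), (6, 13), (8, 7), (14, 0)] -> pick v6 -> 13
v15: WRITE d=19  (d history now [(1, 15), (11, 9), (15, 19)])
v16: WRITE d=14  (d history now [(1, 15), (11, 9), (15, 19), (16, 14)])
v17: WRITE b=17  (b history now [(5, 9), (6, 13), (8, 7), (14, 0), (17, 17)])
v18: WRITE b=3  (b history now [(5, 9), (6, 13), (8, 7), (14, 0), (17, 17), (18, 3)])
Read results in order: ['15', 'NONE', '33', '7', 'NONE', '33', '22', '7', '13']
NONE count = 2

Answer: 2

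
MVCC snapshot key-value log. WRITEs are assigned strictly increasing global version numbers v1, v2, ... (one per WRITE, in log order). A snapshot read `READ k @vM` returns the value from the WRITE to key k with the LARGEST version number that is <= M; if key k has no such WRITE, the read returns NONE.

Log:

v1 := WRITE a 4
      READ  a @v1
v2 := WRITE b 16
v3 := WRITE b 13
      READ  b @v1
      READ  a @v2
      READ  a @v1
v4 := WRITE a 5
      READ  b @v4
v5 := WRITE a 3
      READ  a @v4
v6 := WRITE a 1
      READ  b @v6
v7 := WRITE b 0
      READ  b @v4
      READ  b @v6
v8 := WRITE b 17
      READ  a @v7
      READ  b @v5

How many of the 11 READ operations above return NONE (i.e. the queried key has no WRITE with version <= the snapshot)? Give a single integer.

Answer: 1

Derivation:
v1: WRITE a=4  (a history now [(1, 4)])
READ a @v1: history=[(1, 4)] -> pick v1 -> 4
v2: WRITE b=16  (b history now [(2, 16)])
v3: WRITE b=13  (b history now [(2, 16), (3, 13)])
READ b @v1: history=[(2, 16), (3, 13)] -> no version <= 1 -> NONE
READ a @v2: history=[(1, 4)] -> pick v1 -> 4
READ a @v1: history=[(1, 4)] -> pick v1 -> 4
v4: WRITE a=5  (a history now [(1, 4), (4, 5)])
READ b @v4: history=[(2, 16), (3, 13)] -> pick v3 -> 13
v5: WRITE a=3  (a history now [(1, 4), (4, 5), (5, 3)])
READ a @v4: history=[(1, 4), (4, 5), (5, 3)] -> pick v4 -> 5
v6: WRITE a=1  (a history now [(1, 4), (4, 5), (5, 3), (6, 1)])
READ b @v6: history=[(2, 16), (3, 13)] -> pick v3 -> 13
v7: WRITE b=0  (b history now [(2, 16), (3, 13), (7, 0)])
READ b @v4: history=[(2, 16), (3, 13), (7, 0)] -> pick v3 -> 13
READ b @v6: history=[(2, 16), (3, 13), (7, 0)] -> pick v3 -> 13
v8: WRITE b=17  (b history now [(2, 16), (3, 13), (7, 0), (8, 17)])
READ a @v7: history=[(1, 4), (4, 5), (5, 3), (6, 1)] -> pick v6 -> 1
READ b @v5: history=[(2, 16), (3, 13), (7, 0), (8, 17)] -> pick v3 -> 13
Read results in order: ['4', 'NONE', '4', '4', '13', '5', '13', '13', '13', '1', '13']
NONE count = 1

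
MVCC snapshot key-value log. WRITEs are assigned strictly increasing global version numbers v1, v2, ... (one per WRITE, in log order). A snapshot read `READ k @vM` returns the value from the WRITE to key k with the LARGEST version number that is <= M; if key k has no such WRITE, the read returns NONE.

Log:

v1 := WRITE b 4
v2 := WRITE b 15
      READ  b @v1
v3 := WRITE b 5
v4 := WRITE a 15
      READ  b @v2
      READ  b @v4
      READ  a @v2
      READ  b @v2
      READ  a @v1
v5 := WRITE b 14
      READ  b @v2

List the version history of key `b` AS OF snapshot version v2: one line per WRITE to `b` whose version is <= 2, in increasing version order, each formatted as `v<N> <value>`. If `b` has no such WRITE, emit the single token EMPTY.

Scan writes for key=b with version <= 2:
  v1 WRITE b 4 -> keep
  v2 WRITE b 15 -> keep
  v3 WRITE b 5 -> drop (> snap)
  v4 WRITE a 15 -> skip
  v5 WRITE b 14 -> drop (> snap)
Collected: [(1, 4), (2, 15)]

Answer: v1 4
v2 15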